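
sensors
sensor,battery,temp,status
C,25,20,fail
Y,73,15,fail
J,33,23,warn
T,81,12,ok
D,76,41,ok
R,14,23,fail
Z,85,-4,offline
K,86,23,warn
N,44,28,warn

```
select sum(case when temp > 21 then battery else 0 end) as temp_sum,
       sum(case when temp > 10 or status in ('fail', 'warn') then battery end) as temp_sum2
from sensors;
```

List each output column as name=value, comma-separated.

temp_sum=253, temp_sum2=432

[temp_sum: temp > 21]
sensor=C: ✗
sensor=Y: ✗
sensor=J: ✓ → 33
sensor=T: ✗
sensor=D: ✓ → 76
sensor=R: ✓ → 14
sensor=Z: ✗
sensor=K: ✓ → 86
sensor=N: ✓ → 44
temp_sum = 33 + 76 + 14 + 86 + 44 = 253
—
[temp_sum2: temp > 10 or status in ('fail', 'warn')]
sensor=C: ✓ → 25
sensor=Y: ✓ → 73
sensor=J: ✓ → 33
sensor=T: ✓ → 81
sensor=D: ✓ → 76
sensor=R: ✓ → 14
sensor=Z: ✗
sensor=K: ✓ → 86
sensor=N: ✓ → 44
temp_sum2 = 25 + 73 + 33 + 81 + 76 + 14 + 86 + 44 = 432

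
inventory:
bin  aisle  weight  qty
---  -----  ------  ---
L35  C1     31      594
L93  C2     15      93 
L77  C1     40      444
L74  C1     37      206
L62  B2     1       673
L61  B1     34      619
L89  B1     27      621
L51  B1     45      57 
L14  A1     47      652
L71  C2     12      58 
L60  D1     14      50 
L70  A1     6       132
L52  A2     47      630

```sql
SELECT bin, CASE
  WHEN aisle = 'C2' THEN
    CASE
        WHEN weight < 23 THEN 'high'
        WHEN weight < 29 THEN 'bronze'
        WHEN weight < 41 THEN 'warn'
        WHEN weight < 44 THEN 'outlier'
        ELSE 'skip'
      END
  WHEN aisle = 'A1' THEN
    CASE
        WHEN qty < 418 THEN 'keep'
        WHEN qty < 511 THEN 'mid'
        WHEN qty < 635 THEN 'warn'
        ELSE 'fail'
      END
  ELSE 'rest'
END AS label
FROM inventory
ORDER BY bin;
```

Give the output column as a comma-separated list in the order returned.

bin=L14: aisle='A1' → inner[ELSE] → fail
bin=L35: aisle='C1' → outer ELSE → rest
bin=L51: aisle='B1' → outer ELSE → rest
bin=L52: aisle='A2' → outer ELSE → rest
bin=L60: aisle='D1' → outer ELSE → rest
bin=L61: aisle='B1' → outer ELSE → rest
bin=L62: aisle='B2' → outer ELSE → rest
bin=L70: aisle='A1' → inner[qty < 418] → keep
bin=L71: aisle='C2' → inner[weight < 23] → high
bin=L74: aisle='C1' → outer ELSE → rest
bin=L77: aisle='C1' → outer ELSE → rest
bin=L89: aisle='B1' → outer ELSE → rest
bin=L93: aisle='C2' → inner[weight < 23] → high

fail, rest, rest, rest, rest, rest, rest, keep, high, rest, rest, rest, high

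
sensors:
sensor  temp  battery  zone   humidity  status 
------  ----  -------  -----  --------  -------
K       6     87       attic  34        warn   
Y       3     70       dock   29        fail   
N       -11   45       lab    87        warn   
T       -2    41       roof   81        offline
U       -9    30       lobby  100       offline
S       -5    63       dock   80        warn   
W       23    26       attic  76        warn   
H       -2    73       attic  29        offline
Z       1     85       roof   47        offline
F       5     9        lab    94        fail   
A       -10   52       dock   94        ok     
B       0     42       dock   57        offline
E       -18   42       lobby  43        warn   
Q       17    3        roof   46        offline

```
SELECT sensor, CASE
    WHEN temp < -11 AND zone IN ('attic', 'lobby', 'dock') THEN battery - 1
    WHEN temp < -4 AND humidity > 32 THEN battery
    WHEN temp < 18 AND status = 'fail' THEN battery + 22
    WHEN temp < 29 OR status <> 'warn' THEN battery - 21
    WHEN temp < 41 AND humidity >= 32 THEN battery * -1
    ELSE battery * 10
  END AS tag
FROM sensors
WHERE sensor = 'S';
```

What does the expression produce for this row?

sensor = S: temp=-5, battery=63, zone=dock, humidity=80, status=warn.
temp < -11 AND zone IN ('attic', 'lobby', 'dock') → false
temp < -4 AND humidity > 32 → true → 63

63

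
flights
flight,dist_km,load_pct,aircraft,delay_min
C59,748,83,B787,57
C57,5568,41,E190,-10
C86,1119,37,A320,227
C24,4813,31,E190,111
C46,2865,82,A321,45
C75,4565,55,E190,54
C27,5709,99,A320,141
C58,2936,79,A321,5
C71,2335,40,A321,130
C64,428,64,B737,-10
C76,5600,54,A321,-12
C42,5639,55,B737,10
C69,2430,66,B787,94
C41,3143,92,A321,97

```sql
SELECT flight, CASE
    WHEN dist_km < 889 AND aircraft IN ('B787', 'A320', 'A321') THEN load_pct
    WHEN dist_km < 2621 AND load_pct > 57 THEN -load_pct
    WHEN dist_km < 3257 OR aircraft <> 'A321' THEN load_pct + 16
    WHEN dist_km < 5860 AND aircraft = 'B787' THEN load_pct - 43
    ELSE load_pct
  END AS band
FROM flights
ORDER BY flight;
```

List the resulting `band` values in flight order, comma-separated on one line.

flight=C24: dist_km < 3257 OR aircraft <> 'A321' → 47
flight=C27: dist_km < 3257 OR aircraft <> 'A321' → 115
flight=C41: dist_km < 3257 OR aircraft <> 'A321' → 108
flight=C42: dist_km < 3257 OR aircraft <> 'A321' → 71
flight=C46: dist_km < 3257 OR aircraft <> 'A321' → 98
flight=C57: dist_km < 3257 OR aircraft <> 'A321' → 57
flight=C58: dist_km < 3257 OR aircraft <> 'A321' → 95
flight=C59: dist_km < 889 AND aircraft IN ('B787', 'A320', 'A321') → 83
flight=C64: dist_km < 2621 AND load_pct > 57 → -64
flight=C69: dist_km < 2621 AND load_pct > 57 → -66
flight=C71: dist_km < 3257 OR aircraft <> 'A321' → 56
flight=C75: dist_km < 3257 OR aircraft <> 'A321' → 71
flight=C76: ELSE → 54
flight=C86: dist_km < 3257 OR aircraft <> 'A321' → 53

47, 115, 108, 71, 98, 57, 95, 83, -64, -66, 56, 71, 54, 53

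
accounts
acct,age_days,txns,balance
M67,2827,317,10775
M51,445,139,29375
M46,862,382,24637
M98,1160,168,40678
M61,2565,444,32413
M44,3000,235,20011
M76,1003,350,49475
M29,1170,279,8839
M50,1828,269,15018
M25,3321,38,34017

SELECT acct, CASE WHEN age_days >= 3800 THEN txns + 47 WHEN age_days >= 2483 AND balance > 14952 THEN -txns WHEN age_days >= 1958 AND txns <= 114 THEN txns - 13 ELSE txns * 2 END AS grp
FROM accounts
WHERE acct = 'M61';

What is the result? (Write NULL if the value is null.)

-444

acct = M61: age_days=2565, txns=444, balance=32413.
age_days >= 3800 → false
age_days >= 2483 AND balance > 14952 → true → -444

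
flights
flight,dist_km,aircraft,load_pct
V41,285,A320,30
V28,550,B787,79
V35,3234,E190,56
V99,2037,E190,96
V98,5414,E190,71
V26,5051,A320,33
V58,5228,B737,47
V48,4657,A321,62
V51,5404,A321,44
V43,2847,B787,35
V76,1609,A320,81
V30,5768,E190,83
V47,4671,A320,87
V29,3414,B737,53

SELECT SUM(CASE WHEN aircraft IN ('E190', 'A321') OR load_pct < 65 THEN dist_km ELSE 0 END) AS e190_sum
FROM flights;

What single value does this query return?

43339

flight=V41: ✓ → 285
flight=V28: ✗
flight=V35: ✓ → 3234
flight=V99: ✓ → 2037
flight=V98: ✓ → 5414
flight=V26: ✓ → 5051
flight=V58: ✓ → 5228
flight=V48: ✓ → 4657
flight=V51: ✓ → 5404
flight=V43: ✓ → 2847
flight=V76: ✗
flight=V30: ✓ → 5768
flight=V47: ✗
flight=V29: ✓ → 3414
e190_sum = 285 + 3234 + 2037 + 5414 + 5051 + 5228 + 4657 + 5404 + 2847 + 5768 + 3414 = 43339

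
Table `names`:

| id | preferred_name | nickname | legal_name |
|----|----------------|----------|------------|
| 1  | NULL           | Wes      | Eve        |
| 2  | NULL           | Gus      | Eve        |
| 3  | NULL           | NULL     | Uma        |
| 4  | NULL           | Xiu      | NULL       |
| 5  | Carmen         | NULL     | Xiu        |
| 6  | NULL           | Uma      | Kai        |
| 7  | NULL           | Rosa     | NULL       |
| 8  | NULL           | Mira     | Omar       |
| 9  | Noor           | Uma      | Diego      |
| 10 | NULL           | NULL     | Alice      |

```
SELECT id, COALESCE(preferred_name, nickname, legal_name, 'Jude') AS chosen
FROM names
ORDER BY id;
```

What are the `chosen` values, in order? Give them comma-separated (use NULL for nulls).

Wes, Gus, Uma, Xiu, Carmen, Uma, Rosa, Mira, Noor, Alice

id=1: preferred_name=NULL, nickname=Wes → Wes
id=2: preferred_name=NULL, nickname=Gus → Gus
id=3: preferred_name=NULL, nickname=NULL, legal_name=Uma → Uma
id=4: preferred_name=NULL, nickname=Xiu → Xiu
id=5: preferred_name=Carmen → Carmen
id=6: preferred_name=NULL, nickname=Uma → Uma
id=7: preferred_name=NULL, nickname=Rosa → Rosa
id=8: preferred_name=NULL, nickname=Mira → Mira
id=9: preferred_name=Noor → Noor
id=10: preferred_name=NULL, nickname=NULL, legal_name=Alice → Alice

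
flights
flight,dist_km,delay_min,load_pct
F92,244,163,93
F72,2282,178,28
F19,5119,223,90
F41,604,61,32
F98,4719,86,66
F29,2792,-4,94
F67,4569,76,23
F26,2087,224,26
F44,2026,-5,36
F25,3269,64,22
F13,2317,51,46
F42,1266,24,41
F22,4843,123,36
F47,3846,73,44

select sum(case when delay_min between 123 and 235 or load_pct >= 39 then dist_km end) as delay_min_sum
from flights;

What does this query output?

29515

flight=F92: ✓ → 244
flight=F72: ✓ → 2282
flight=F19: ✓ → 5119
flight=F41: ✗
flight=F98: ✓ → 4719
flight=F29: ✓ → 2792
flight=F67: ✗
flight=F26: ✓ → 2087
flight=F44: ✗
flight=F25: ✗
flight=F13: ✓ → 2317
flight=F42: ✓ → 1266
flight=F22: ✓ → 4843
flight=F47: ✓ → 3846
delay_min_sum = 244 + 2282 + 5119 + 4719 + 2792 + 2087 + 2317 + 1266 + 4843 + 3846 = 29515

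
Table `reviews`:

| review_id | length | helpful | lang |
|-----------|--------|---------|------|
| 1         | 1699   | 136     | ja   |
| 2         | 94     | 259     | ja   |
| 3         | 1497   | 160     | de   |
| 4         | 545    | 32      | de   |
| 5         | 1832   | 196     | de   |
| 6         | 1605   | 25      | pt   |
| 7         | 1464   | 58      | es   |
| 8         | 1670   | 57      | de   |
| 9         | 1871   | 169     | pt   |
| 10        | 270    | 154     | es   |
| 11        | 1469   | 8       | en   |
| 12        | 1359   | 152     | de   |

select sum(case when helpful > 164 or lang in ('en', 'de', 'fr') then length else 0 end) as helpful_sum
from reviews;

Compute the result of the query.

10337

review_id=1: ✗
review_id=2: ✓ → 94
review_id=3: ✓ → 1497
review_id=4: ✓ → 545
review_id=5: ✓ → 1832
review_id=6: ✗
review_id=7: ✗
review_id=8: ✓ → 1670
review_id=9: ✓ → 1871
review_id=10: ✗
review_id=11: ✓ → 1469
review_id=12: ✓ → 1359
helpful_sum = 94 + 1497 + 545 + 1832 + 1670 + 1871 + 1469 + 1359 = 10337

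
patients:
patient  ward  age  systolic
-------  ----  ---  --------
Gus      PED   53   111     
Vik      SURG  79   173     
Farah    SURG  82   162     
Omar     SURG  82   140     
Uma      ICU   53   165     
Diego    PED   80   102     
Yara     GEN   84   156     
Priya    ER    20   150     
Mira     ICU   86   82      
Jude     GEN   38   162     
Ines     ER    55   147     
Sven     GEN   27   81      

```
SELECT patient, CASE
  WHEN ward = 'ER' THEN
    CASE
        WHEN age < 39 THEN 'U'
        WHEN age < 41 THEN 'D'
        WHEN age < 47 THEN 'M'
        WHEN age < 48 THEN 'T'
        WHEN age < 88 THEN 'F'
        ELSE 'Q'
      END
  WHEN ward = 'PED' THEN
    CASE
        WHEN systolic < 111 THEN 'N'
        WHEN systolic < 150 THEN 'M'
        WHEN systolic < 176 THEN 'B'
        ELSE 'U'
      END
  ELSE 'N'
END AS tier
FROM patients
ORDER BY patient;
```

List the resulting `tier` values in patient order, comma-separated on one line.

patient=Diego: ward='PED' → inner[systolic < 111] → N
patient=Farah: ward='SURG' → outer ELSE → N
patient=Gus: ward='PED' → inner[systolic < 150] → M
patient=Ines: ward='ER' → inner[age < 88] → F
patient=Jude: ward='GEN' → outer ELSE → N
patient=Mira: ward='ICU' → outer ELSE → N
patient=Omar: ward='SURG' → outer ELSE → N
patient=Priya: ward='ER' → inner[age < 39] → U
patient=Sven: ward='GEN' → outer ELSE → N
patient=Uma: ward='ICU' → outer ELSE → N
patient=Vik: ward='SURG' → outer ELSE → N
patient=Yara: ward='GEN' → outer ELSE → N

N, N, M, F, N, N, N, U, N, N, N, N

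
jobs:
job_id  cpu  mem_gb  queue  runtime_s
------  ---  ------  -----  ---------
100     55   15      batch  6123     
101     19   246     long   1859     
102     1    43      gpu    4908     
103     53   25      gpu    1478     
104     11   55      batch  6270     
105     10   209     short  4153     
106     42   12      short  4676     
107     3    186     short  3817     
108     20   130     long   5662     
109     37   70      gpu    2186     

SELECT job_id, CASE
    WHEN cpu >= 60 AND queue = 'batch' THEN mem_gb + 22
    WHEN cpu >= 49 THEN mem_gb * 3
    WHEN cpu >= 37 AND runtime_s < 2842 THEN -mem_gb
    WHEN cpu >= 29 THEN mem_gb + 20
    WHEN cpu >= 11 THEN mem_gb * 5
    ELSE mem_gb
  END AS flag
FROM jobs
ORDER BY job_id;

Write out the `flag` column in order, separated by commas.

job_id=100: cpu >= 49 → 45
job_id=101: cpu >= 11 → 1230
job_id=102: ELSE → 43
job_id=103: cpu >= 49 → 75
job_id=104: cpu >= 11 → 275
job_id=105: ELSE → 209
job_id=106: cpu >= 29 → 32
job_id=107: ELSE → 186
job_id=108: cpu >= 11 → 650
job_id=109: cpu >= 37 AND runtime_s < 2842 → -70

45, 1230, 43, 75, 275, 209, 32, 186, 650, -70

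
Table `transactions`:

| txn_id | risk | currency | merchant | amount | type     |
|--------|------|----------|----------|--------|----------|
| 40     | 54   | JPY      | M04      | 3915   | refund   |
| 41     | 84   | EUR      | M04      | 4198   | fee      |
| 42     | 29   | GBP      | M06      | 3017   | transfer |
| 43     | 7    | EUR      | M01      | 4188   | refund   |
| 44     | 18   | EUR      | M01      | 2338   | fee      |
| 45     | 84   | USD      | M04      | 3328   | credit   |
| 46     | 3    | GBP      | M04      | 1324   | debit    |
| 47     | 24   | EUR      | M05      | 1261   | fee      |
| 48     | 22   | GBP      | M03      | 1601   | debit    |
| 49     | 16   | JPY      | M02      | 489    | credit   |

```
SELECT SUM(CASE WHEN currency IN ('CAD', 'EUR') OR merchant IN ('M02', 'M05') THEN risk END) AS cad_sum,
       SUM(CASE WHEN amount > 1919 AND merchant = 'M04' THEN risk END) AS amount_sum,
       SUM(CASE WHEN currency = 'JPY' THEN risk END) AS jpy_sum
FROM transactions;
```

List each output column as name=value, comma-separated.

cad_sum=149, amount_sum=222, jpy_sum=70

[cad_sum: currency IN ('CAD', 'EUR') OR merchant IN ('M02', 'M05')]
txn_id=40: ✗
txn_id=41: ✓ → 84
txn_id=42: ✗
txn_id=43: ✓ → 7
txn_id=44: ✓ → 18
txn_id=45: ✗
txn_id=46: ✗
txn_id=47: ✓ → 24
txn_id=48: ✗
txn_id=49: ✓ → 16
cad_sum = 84 + 7 + 18 + 24 + 16 = 149
—
[amount_sum: amount > 1919 AND merchant = 'M04']
txn_id=40: ✓ → 54
txn_id=41: ✓ → 84
txn_id=42: ✗
txn_id=43: ✗
txn_id=44: ✗
txn_id=45: ✓ → 84
txn_id=46: ✗
txn_id=47: ✗
txn_id=48: ✗
txn_id=49: ✗
amount_sum = 54 + 84 + 84 = 222
—
[jpy_sum: currency = 'JPY']
txn_id=40: ✓ → 54
txn_id=41: ✗
txn_id=42: ✗
txn_id=43: ✗
txn_id=44: ✗
txn_id=45: ✗
txn_id=46: ✗
txn_id=47: ✗
txn_id=48: ✗
txn_id=49: ✓ → 16
jpy_sum = 54 + 16 = 70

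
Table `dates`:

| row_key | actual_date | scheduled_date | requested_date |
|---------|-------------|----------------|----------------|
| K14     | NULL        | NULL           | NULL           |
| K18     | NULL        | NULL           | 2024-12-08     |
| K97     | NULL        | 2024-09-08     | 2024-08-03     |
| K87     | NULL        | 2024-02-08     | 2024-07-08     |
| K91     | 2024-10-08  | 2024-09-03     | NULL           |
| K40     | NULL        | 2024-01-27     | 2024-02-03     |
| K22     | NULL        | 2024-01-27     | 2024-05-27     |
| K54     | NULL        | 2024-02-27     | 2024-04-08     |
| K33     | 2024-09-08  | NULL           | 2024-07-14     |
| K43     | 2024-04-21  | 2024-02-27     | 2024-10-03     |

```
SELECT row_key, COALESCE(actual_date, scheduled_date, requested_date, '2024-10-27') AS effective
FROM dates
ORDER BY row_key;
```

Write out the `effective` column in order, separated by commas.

2024-10-27, 2024-12-08, 2024-01-27, 2024-09-08, 2024-01-27, 2024-04-21, 2024-02-27, 2024-02-08, 2024-10-08, 2024-09-08

row_key=K14: actual_date=NULL, scheduled_date=NULL, requested_date=NULL, → literal 2024-10-27 → 2024-10-27
row_key=K18: actual_date=NULL, scheduled_date=NULL, requested_date=2024-12-08 → 2024-12-08
row_key=K22: actual_date=NULL, scheduled_date=2024-01-27 → 2024-01-27
row_key=K33: actual_date=2024-09-08 → 2024-09-08
row_key=K40: actual_date=NULL, scheduled_date=2024-01-27 → 2024-01-27
row_key=K43: actual_date=2024-04-21 → 2024-04-21
row_key=K54: actual_date=NULL, scheduled_date=2024-02-27 → 2024-02-27
row_key=K87: actual_date=NULL, scheduled_date=2024-02-08 → 2024-02-08
row_key=K91: actual_date=2024-10-08 → 2024-10-08
row_key=K97: actual_date=NULL, scheduled_date=2024-09-08 → 2024-09-08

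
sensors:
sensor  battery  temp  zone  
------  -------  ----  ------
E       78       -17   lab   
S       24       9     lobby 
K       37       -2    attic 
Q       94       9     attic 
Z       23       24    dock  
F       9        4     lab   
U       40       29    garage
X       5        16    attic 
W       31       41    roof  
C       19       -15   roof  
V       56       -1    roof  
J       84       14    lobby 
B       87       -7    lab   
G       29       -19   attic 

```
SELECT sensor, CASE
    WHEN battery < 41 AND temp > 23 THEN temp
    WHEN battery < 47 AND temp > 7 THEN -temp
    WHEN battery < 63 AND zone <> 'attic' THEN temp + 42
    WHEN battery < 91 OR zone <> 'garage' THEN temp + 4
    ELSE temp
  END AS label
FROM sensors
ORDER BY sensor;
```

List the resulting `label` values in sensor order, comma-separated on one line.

sensor=B: battery < 91 OR zone <> 'garage' → -3
sensor=C: battery < 63 AND zone <> 'attic' → 27
sensor=E: battery < 91 OR zone <> 'garage' → -13
sensor=F: battery < 63 AND zone <> 'attic' → 46
sensor=G: battery < 91 OR zone <> 'garage' → -15
sensor=J: battery < 91 OR zone <> 'garage' → 18
sensor=K: battery < 91 OR zone <> 'garage' → 2
sensor=Q: battery < 91 OR zone <> 'garage' → 13
sensor=S: battery < 47 AND temp > 7 → -9
sensor=U: battery < 41 AND temp > 23 → 29
sensor=V: battery < 63 AND zone <> 'attic' → 41
sensor=W: battery < 41 AND temp > 23 → 41
sensor=X: battery < 47 AND temp > 7 → -16
sensor=Z: battery < 41 AND temp > 23 → 24

-3, 27, -13, 46, -15, 18, 2, 13, -9, 29, 41, 41, -16, 24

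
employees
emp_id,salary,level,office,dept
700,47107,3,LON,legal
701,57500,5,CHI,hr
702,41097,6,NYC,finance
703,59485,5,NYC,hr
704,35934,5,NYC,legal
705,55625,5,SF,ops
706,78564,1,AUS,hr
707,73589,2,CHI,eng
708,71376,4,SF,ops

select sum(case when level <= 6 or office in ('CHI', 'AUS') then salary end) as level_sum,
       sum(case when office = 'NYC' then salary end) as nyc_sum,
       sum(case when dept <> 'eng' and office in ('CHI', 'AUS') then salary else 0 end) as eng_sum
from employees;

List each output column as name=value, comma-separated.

[level_sum: level <= 6 or office in ('CHI', 'AUS')]
emp_id=700: ✓ → 47107
emp_id=701: ✓ → 57500
emp_id=702: ✓ → 41097
emp_id=703: ✓ → 59485
emp_id=704: ✓ → 35934
emp_id=705: ✓ → 55625
emp_id=706: ✓ → 78564
emp_id=707: ✓ → 73589
emp_id=708: ✓ → 71376
level_sum = 47107 + 57500 + 41097 + 59485 + 35934 + 55625 + 78564 + 73589 + 71376 = 520277
—
[nyc_sum: office = 'NYC']
emp_id=700: ✗
emp_id=701: ✗
emp_id=702: ✓ → 41097
emp_id=703: ✓ → 59485
emp_id=704: ✓ → 35934
emp_id=705: ✗
emp_id=706: ✗
emp_id=707: ✗
emp_id=708: ✗
nyc_sum = 41097 + 59485 + 35934 = 136516
—
[eng_sum: dept <> 'eng' and office in ('CHI', 'AUS')]
emp_id=700: ✗
emp_id=701: ✓ → 57500
emp_id=702: ✗
emp_id=703: ✗
emp_id=704: ✗
emp_id=705: ✗
emp_id=706: ✓ → 78564
emp_id=707: ✗
emp_id=708: ✗
eng_sum = 57500 + 78564 = 136064

level_sum=520277, nyc_sum=136516, eng_sum=136064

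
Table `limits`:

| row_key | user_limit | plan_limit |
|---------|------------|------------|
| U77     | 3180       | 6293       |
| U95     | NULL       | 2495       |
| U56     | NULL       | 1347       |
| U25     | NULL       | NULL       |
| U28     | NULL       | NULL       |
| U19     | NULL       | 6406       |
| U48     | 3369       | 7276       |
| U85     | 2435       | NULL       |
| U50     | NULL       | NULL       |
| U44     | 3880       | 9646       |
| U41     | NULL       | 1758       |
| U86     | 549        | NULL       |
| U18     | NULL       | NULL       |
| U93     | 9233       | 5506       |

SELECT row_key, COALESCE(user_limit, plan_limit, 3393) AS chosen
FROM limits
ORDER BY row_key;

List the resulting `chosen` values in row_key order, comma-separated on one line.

3393, 6406, 3393, 3393, 1758, 3880, 3369, 3393, 1347, 3180, 2435, 549, 9233, 2495

row_key=U18: user_limit=NULL, plan_limit=NULL, → literal 3393 → 3393
row_key=U19: user_limit=NULL, plan_limit=6406 → 6406
row_key=U25: user_limit=NULL, plan_limit=NULL, → literal 3393 → 3393
row_key=U28: user_limit=NULL, plan_limit=NULL, → literal 3393 → 3393
row_key=U41: user_limit=NULL, plan_limit=1758 → 1758
row_key=U44: user_limit=3880 → 3880
row_key=U48: user_limit=3369 → 3369
row_key=U50: user_limit=NULL, plan_limit=NULL, → literal 3393 → 3393
row_key=U56: user_limit=NULL, plan_limit=1347 → 1347
row_key=U77: user_limit=3180 → 3180
row_key=U85: user_limit=2435 → 2435
row_key=U86: user_limit=549 → 549
row_key=U93: user_limit=9233 → 9233
row_key=U95: user_limit=NULL, plan_limit=2495 → 2495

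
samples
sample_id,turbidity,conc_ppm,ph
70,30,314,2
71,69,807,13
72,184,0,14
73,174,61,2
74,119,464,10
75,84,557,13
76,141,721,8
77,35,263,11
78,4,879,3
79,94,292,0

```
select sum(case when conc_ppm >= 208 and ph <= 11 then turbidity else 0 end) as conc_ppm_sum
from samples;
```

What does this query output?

423

sample_id=70: ✓ → 30
sample_id=71: ✗
sample_id=72: ✗
sample_id=73: ✗
sample_id=74: ✓ → 119
sample_id=75: ✗
sample_id=76: ✓ → 141
sample_id=77: ✓ → 35
sample_id=78: ✓ → 4
sample_id=79: ✓ → 94
conc_ppm_sum = 30 + 119 + 141 + 35 + 4 + 94 = 423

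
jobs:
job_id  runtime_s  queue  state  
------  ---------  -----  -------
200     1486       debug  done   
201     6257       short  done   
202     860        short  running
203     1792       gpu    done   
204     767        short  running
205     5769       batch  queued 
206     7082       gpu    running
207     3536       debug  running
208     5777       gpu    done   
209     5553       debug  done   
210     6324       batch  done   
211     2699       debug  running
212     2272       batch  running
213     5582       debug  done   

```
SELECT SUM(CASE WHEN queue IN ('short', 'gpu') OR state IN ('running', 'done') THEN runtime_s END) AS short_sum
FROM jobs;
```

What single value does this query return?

49987

job_id=200: ✓ → 1486
job_id=201: ✓ → 6257
job_id=202: ✓ → 860
job_id=203: ✓ → 1792
job_id=204: ✓ → 767
job_id=205: ✗
job_id=206: ✓ → 7082
job_id=207: ✓ → 3536
job_id=208: ✓ → 5777
job_id=209: ✓ → 5553
job_id=210: ✓ → 6324
job_id=211: ✓ → 2699
job_id=212: ✓ → 2272
job_id=213: ✓ → 5582
short_sum = 1486 + 6257 + 860 + 1792 + 767 + 7082 + 3536 + 5777 + 5553 + 6324 + 2699 + 2272 + 5582 = 49987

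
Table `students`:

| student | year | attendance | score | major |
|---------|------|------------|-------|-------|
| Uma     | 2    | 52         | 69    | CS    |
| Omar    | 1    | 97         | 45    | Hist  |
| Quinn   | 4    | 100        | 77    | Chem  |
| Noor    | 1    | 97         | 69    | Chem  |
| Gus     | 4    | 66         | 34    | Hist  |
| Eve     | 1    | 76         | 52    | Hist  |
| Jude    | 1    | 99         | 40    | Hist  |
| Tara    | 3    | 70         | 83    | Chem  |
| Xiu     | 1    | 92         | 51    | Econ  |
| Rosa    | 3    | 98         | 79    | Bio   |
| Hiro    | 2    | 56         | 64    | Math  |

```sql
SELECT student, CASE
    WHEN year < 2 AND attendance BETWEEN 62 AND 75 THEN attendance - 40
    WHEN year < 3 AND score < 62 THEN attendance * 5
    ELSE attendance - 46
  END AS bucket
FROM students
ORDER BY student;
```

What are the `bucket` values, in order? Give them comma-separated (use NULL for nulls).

student=Eve: year < 3 AND score < 62 → 380
student=Gus: ELSE → 20
student=Hiro: ELSE → 10
student=Jude: year < 3 AND score < 62 → 495
student=Noor: ELSE → 51
student=Omar: year < 3 AND score < 62 → 485
student=Quinn: ELSE → 54
student=Rosa: ELSE → 52
student=Tara: ELSE → 24
student=Uma: ELSE → 6
student=Xiu: year < 3 AND score < 62 → 460

380, 20, 10, 495, 51, 485, 54, 52, 24, 6, 460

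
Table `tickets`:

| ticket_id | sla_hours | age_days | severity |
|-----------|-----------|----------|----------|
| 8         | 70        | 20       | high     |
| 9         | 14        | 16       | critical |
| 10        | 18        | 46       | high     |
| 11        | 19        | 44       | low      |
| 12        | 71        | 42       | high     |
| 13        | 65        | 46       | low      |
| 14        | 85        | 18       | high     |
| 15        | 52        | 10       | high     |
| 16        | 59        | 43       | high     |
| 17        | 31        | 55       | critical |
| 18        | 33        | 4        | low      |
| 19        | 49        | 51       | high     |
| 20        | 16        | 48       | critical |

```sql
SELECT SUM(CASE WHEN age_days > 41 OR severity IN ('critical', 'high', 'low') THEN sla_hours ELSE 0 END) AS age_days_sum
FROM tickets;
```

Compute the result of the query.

582

ticket_id=8: ✓ → 70
ticket_id=9: ✓ → 14
ticket_id=10: ✓ → 18
ticket_id=11: ✓ → 19
ticket_id=12: ✓ → 71
ticket_id=13: ✓ → 65
ticket_id=14: ✓ → 85
ticket_id=15: ✓ → 52
ticket_id=16: ✓ → 59
ticket_id=17: ✓ → 31
ticket_id=18: ✓ → 33
ticket_id=19: ✓ → 49
ticket_id=20: ✓ → 16
age_days_sum = 70 + 14 + 18 + 19 + 71 + 65 + 85 + 52 + 59 + 31 + 33 + 49 + 16 = 582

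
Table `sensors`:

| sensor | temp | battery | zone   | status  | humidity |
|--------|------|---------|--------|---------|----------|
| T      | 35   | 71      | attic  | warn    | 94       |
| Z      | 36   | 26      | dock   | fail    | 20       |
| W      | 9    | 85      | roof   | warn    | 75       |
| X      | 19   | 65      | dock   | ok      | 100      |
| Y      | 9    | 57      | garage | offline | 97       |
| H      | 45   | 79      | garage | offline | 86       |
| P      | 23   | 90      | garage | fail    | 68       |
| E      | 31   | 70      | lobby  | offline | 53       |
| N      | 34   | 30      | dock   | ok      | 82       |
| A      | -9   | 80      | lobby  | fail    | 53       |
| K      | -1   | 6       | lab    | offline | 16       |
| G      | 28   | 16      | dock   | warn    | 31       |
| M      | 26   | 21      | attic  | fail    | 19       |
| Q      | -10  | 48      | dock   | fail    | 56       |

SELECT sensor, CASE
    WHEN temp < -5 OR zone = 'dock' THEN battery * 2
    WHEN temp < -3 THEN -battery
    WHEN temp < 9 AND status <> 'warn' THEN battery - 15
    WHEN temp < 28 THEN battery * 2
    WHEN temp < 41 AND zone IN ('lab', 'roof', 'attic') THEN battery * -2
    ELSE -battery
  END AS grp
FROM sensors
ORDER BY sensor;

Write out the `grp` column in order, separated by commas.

160, -70, 32, -79, -9, 42, 60, 180, 96, -142, 170, 130, 114, 52

sensor=A: temp < -5 OR zone = 'dock' → 160
sensor=E: ELSE → -70
sensor=G: temp < -5 OR zone = 'dock' → 32
sensor=H: ELSE → -79
sensor=K: temp < 9 AND status <> 'warn' → -9
sensor=M: temp < 28 → 42
sensor=N: temp < -5 OR zone = 'dock' → 60
sensor=P: temp < 28 → 180
sensor=Q: temp < -5 OR zone = 'dock' → 96
sensor=T: temp < 41 AND zone IN ('lab', 'roof', 'attic') → -142
sensor=W: temp < 28 → 170
sensor=X: temp < -5 OR zone = 'dock' → 130
sensor=Y: temp < 28 → 114
sensor=Z: temp < -5 OR zone = 'dock' → 52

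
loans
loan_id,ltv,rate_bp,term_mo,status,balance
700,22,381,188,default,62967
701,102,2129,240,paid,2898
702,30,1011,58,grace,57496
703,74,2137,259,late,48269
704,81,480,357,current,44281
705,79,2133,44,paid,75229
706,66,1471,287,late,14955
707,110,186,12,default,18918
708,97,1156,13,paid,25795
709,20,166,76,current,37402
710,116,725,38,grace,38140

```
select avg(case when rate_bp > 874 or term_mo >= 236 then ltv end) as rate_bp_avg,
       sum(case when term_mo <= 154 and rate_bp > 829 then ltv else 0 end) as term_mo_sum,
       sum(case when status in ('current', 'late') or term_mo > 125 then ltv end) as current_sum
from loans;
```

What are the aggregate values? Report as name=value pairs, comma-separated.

[rate_bp_avg: rate_bp > 874 or term_mo >= 236]
loan_id=700: ✗
loan_id=701: ✓ → 102
loan_id=702: ✓ → 30
loan_id=703: ✓ → 74
loan_id=704: ✓ → 81
loan_id=705: ✓ → 79
loan_id=706: ✓ → 66
loan_id=707: ✗
loan_id=708: ✓ → 97
loan_id=709: ✗
loan_id=710: ✗
rate_bp_avg = (102 + 30 + 74 + 81 + 79 + 66 + 97) / 7 = 75.5714285714
—
[term_mo_sum: term_mo <= 154 and rate_bp > 829]
loan_id=700: ✗
loan_id=701: ✗
loan_id=702: ✓ → 30
loan_id=703: ✗
loan_id=704: ✗
loan_id=705: ✓ → 79
loan_id=706: ✗
loan_id=707: ✗
loan_id=708: ✓ → 97
loan_id=709: ✗
loan_id=710: ✗
term_mo_sum = 30 + 79 + 97 = 206
—
[current_sum: status in ('current', 'late') or term_mo > 125]
loan_id=700: ✓ → 22
loan_id=701: ✓ → 102
loan_id=702: ✗
loan_id=703: ✓ → 74
loan_id=704: ✓ → 81
loan_id=705: ✗
loan_id=706: ✓ → 66
loan_id=707: ✗
loan_id=708: ✗
loan_id=709: ✓ → 20
loan_id=710: ✗
current_sum = 22 + 102 + 74 + 81 + 66 + 20 = 365

rate_bp_avg=75.5714285714, term_mo_sum=206, current_sum=365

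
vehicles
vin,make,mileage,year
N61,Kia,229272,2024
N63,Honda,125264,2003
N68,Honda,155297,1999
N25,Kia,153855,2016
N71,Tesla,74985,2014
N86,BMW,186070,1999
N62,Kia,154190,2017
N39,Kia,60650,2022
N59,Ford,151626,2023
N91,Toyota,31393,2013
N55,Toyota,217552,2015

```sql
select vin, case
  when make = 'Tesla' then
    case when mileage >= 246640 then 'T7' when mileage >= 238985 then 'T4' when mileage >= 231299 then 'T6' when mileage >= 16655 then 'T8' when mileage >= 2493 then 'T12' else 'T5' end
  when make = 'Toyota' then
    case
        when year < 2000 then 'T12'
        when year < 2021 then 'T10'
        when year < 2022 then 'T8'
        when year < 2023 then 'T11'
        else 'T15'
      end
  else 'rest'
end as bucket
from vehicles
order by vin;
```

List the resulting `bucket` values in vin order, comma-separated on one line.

rest, rest, T10, rest, rest, rest, rest, rest, T8, rest, T10

vin=N25: make='Kia' → outer ELSE → rest
vin=N39: make='Kia' → outer ELSE → rest
vin=N55: make='Toyota' → inner[year < 2021] → T10
vin=N59: make='Ford' → outer ELSE → rest
vin=N61: make='Kia' → outer ELSE → rest
vin=N62: make='Kia' → outer ELSE → rest
vin=N63: make='Honda' → outer ELSE → rest
vin=N68: make='Honda' → outer ELSE → rest
vin=N71: make='Tesla' → inner[mileage >= 16655] → T8
vin=N86: make='BMW' → outer ELSE → rest
vin=N91: make='Toyota' → inner[year < 2021] → T10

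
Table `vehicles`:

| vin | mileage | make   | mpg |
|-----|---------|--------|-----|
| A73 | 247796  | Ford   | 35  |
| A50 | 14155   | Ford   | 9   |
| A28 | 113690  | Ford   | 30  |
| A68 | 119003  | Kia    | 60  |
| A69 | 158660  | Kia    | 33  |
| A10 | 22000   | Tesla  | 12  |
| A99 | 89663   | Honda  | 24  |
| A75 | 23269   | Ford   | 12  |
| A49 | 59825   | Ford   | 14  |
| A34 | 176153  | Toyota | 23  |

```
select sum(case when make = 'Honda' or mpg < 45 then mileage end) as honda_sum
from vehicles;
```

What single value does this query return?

905211

vin=A73: ✓ → 247796
vin=A50: ✓ → 14155
vin=A28: ✓ → 113690
vin=A68: ✗
vin=A69: ✓ → 158660
vin=A10: ✓ → 22000
vin=A99: ✓ → 89663
vin=A75: ✓ → 23269
vin=A49: ✓ → 59825
vin=A34: ✓ → 176153
honda_sum = 247796 + 14155 + 113690 + 158660 + 22000 + 89663 + 23269 + 59825 + 176153 = 905211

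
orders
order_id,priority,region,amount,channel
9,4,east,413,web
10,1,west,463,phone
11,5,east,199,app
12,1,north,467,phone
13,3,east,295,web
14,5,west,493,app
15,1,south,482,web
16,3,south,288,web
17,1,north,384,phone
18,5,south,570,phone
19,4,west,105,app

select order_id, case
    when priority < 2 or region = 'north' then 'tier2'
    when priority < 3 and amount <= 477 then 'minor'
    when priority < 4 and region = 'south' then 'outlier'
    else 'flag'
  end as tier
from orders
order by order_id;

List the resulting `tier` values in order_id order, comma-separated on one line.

flag, tier2, flag, tier2, flag, flag, tier2, outlier, tier2, flag, flag

order_id=9: ELSE → flag
order_id=10: priority < 2 or region = 'north' → tier2
order_id=11: ELSE → flag
order_id=12: priority < 2 or region = 'north' → tier2
order_id=13: ELSE → flag
order_id=14: ELSE → flag
order_id=15: priority < 2 or region = 'north' → tier2
order_id=16: priority < 4 and region = 'south' → outlier
order_id=17: priority < 2 or region = 'north' → tier2
order_id=18: ELSE → flag
order_id=19: ELSE → flag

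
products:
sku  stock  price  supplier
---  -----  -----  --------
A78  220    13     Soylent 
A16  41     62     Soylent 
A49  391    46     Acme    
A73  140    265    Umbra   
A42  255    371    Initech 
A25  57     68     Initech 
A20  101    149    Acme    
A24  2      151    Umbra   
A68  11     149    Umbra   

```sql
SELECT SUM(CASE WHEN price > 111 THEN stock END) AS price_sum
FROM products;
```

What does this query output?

509

sku=A78: ✗
sku=A16: ✗
sku=A49: ✗
sku=A73: ✓ → 140
sku=A42: ✓ → 255
sku=A25: ✗
sku=A20: ✓ → 101
sku=A24: ✓ → 2
sku=A68: ✓ → 11
price_sum = 140 + 255 + 101 + 2 + 11 = 509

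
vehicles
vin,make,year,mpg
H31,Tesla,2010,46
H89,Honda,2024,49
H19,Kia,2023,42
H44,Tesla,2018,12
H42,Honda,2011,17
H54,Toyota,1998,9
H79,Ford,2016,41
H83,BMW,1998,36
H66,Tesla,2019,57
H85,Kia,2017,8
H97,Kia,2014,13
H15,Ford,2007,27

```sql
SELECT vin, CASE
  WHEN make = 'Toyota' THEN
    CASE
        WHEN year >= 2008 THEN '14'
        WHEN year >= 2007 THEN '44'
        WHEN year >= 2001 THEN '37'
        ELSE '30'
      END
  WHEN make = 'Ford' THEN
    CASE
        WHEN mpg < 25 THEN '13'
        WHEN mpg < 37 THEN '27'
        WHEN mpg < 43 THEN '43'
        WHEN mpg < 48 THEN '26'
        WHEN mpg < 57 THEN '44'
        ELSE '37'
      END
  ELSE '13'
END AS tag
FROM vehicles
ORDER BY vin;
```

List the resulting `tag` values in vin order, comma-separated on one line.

vin=H15: make='Ford' → inner[mpg < 37] → 27
vin=H19: make='Kia' → outer ELSE → 13
vin=H31: make='Tesla' → outer ELSE → 13
vin=H42: make='Honda' → outer ELSE → 13
vin=H44: make='Tesla' → outer ELSE → 13
vin=H54: make='Toyota' → inner[ELSE] → 30
vin=H66: make='Tesla' → outer ELSE → 13
vin=H79: make='Ford' → inner[mpg < 43] → 43
vin=H83: make='BMW' → outer ELSE → 13
vin=H85: make='Kia' → outer ELSE → 13
vin=H89: make='Honda' → outer ELSE → 13
vin=H97: make='Kia' → outer ELSE → 13

27, 13, 13, 13, 13, 30, 13, 43, 13, 13, 13, 13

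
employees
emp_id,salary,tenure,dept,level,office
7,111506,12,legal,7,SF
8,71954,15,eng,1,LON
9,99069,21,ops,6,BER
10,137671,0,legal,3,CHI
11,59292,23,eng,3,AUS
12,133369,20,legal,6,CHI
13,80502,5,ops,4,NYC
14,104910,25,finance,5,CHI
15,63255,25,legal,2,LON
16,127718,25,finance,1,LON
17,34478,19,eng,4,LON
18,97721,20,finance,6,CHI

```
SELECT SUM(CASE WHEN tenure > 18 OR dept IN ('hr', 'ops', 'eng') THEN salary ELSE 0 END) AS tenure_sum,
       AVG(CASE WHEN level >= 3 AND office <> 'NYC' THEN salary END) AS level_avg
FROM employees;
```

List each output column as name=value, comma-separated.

[tenure_sum: tenure > 18 OR dept IN ('hr', 'ops', 'eng')]
emp_id=7: ✗
emp_id=8: ✓ → 71954
emp_id=9: ✓ → 99069
emp_id=10: ✗
emp_id=11: ✓ → 59292
emp_id=12: ✓ → 133369
emp_id=13: ✓ → 80502
emp_id=14: ✓ → 104910
emp_id=15: ✓ → 63255
emp_id=16: ✓ → 127718
emp_id=17: ✓ → 34478
emp_id=18: ✓ → 97721
tenure_sum = 71954 + 99069 + 59292 + 133369 + 80502 + 104910 + 63255 + 127718 + 34478 + 97721 = 872268
—
[level_avg: level >= 3 AND office <> 'NYC']
emp_id=7: ✓ → 111506
emp_id=8: ✗
emp_id=9: ✓ → 99069
emp_id=10: ✓ → 137671
emp_id=11: ✓ → 59292
emp_id=12: ✓ → 133369
emp_id=13: ✗
emp_id=14: ✓ → 104910
emp_id=15: ✗
emp_id=16: ✗
emp_id=17: ✓ → 34478
emp_id=18: ✓ → 97721
level_avg = (111506 + 99069 + 137671 + 59292 + 133369 + 104910 + 34478 + 97721) / 8 = 97252

tenure_sum=872268, level_avg=97252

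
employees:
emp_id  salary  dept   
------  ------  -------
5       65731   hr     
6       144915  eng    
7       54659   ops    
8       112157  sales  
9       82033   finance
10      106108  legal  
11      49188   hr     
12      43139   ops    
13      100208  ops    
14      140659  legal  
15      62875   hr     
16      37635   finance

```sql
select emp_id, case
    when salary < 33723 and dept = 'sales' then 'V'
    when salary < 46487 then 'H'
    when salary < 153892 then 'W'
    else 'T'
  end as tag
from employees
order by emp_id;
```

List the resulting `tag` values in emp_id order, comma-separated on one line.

W, W, W, W, W, W, W, H, W, W, W, H

emp_id=5: salary < 153892 → W
emp_id=6: salary < 153892 → W
emp_id=7: salary < 153892 → W
emp_id=8: salary < 153892 → W
emp_id=9: salary < 153892 → W
emp_id=10: salary < 153892 → W
emp_id=11: salary < 153892 → W
emp_id=12: salary < 46487 → H
emp_id=13: salary < 153892 → W
emp_id=14: salary < 153892 → W
emp_id=15: salary < 153892 → W
emp_id=16: salary < 46487 → H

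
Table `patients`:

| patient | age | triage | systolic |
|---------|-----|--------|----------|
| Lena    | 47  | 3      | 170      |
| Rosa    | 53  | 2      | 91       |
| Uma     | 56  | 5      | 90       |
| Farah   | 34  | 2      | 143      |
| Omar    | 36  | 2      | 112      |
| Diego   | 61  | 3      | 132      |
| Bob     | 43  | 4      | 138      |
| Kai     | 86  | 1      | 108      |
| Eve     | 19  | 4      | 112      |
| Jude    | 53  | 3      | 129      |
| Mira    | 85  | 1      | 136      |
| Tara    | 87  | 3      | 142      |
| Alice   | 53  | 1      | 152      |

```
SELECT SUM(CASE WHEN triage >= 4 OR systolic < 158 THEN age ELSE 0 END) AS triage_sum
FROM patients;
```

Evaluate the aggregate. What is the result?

666

patient=Lena: ✗
patient=Rosa: ✓ → 53
patient=Uma: ✓ → 56
patient=Farah: ✓ → 34
patient=Omar: ✓ → 36
patient=Diego: ✓ → 61
patient=Bob: ✓ → 43
patient=Kai: ✓ → 86
patient=Eve: ✓ → 19
patient=Jude: ✓ → 53
patient=Mira: ✓ → 85
patient=Tara: ✓ → 87
patient=Alice: ✓ → 53
triage_sum = 53 + 56 + 34 + 36 + 61 + 43 + 86 + 19 + 53 + 85 + 87 + 53 = 666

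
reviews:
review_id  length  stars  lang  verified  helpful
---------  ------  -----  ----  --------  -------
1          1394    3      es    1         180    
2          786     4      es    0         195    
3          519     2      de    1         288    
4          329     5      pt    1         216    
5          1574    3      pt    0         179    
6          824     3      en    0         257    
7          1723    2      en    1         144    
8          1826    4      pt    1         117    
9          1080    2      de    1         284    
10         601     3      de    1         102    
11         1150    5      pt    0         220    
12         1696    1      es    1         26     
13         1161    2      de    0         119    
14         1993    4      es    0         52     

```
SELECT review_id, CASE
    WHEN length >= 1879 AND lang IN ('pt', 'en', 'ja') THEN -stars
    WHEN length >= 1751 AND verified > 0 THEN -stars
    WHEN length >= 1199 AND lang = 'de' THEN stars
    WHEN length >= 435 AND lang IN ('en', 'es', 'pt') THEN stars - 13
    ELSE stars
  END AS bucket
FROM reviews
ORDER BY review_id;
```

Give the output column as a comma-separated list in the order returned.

-10, -9, 2, 5, -10, -10, -11, -4, 2, 3, -8, -12, 2, -9

review_id=1: length >= 435 AND lang IN ('en', 'es', 'pt') → -10
review_id=2: length >= 435 AND lang IN ('en', 'es', 'pt') → -9
review_id=3: ELSE → 2
review_id=4: ELSE → 5
review_id=5: length >= 435 AND lang IN ('en', 'es', 'pt') → -10
review_id=6: length >= 435 AND lang IN ('en', 'es', 'pt') → -10
review_id=7: length >= 435 AND lang IN ('en', 'es', 'pt') → -11
review_id=8: length >= 1751 AND verified > 0 → -4
review_id=9: ELSE → 2
review_id=10: ELSE → 3
review_id=11: length >= 435 AND lang IN ('en', 'es', 'pt') → -8
review_id=12: length >= 435 AND lang IN ('en', 'es', 'pt') → -12
review_id=13: ELSE → 2
review_id=14: length >= 435 AND lang IN ('en', 'es', 'pt') → -9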